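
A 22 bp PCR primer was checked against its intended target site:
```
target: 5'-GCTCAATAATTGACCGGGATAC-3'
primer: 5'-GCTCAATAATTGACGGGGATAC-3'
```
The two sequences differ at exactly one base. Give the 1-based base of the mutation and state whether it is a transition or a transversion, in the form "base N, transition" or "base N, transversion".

base 15, transversion

The sequences differ only at base 15: C→G (pyrimidine→purine), a transversion.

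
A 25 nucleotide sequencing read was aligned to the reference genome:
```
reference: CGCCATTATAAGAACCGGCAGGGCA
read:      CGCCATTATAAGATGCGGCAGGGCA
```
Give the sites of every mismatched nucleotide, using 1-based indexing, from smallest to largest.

14, 15

Scanning 1-based: 14: A/T; 15: C/G.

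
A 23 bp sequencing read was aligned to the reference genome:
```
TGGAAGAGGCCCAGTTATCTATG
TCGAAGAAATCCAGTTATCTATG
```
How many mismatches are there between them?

The sequences differ at positions 2, 8, 9, 10 (1-based) — 4 in total.

4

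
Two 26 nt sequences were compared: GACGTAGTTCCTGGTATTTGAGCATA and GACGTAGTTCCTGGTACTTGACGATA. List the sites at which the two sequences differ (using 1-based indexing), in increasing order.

Scanning 1-based: 17: T/C; 22: G/C; 23: C/G.

17, 22, 23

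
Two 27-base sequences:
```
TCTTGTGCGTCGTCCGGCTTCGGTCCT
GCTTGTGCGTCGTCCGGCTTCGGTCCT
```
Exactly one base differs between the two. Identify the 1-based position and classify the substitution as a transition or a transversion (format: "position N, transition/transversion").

position 1, transversion

Position 1 changes T→G. T is a pyrimidine and G is a purine, so this is a transversion.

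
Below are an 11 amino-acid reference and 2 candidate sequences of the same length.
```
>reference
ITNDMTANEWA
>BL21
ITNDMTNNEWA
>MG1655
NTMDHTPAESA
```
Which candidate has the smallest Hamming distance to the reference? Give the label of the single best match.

Hamming distances to reference — BL21: 1; MG1655: 6.
Smallest is BL21 with 1 mismatch.

BL21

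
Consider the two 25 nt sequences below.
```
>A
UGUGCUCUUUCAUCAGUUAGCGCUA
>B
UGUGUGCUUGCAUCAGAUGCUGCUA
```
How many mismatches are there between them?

Mismatches (1-based): base 5: C→U; base 6: U→G; base 10: U→G; base 17: U→A; base 19: A→G; base 20: G→C; base 21: C→U.

7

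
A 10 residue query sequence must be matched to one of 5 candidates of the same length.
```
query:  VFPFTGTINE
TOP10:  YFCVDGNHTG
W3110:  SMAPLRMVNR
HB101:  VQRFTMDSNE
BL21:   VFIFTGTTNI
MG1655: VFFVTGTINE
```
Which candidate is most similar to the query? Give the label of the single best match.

MG1655

Hamming distances to query — TOP10: 8; W3110: 9; HB101: 5; BL21: 3; MG1655: 2.
Smallest is MG1655 with 2 mismatches.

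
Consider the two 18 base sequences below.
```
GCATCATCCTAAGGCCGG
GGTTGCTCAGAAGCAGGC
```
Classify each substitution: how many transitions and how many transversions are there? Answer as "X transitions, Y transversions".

Transitions (purine↔purine or pyrimidine↔pyrimidine): none.
Transversions (purine↔pyrimidine): 2 C→G, 3 A→T, 5 C→G, 6 A→C, 9 C→A, 10 T→G, 14 G→C, 15 C→A, 16 C→G, 18 G→C.

0 transitions, 10 transversions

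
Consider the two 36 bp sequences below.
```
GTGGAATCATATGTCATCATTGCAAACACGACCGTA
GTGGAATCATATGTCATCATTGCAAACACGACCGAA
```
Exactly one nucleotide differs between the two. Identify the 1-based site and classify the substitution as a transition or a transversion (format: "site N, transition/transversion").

site 35, transversion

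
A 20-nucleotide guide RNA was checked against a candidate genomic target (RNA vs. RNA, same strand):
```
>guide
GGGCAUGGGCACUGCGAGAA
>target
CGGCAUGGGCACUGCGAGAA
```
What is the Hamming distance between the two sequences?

Comparing position by position, 1 site differs: 1 (G/C).

1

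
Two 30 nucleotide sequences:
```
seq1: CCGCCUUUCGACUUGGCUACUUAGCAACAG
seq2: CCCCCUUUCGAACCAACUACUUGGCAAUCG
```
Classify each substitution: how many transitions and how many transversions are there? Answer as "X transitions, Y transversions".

6 transitions, 3 transversions

Transitions (purine↔purine or pyrimidine↔pyrimidine): 13 U→C, 14 U→C, 15 G→A, 16 G→A, 23 A→G, 28 C→U.
Transversions (purine↔pyrimidine): 3 G→C, 12 C→A, 29 A→C.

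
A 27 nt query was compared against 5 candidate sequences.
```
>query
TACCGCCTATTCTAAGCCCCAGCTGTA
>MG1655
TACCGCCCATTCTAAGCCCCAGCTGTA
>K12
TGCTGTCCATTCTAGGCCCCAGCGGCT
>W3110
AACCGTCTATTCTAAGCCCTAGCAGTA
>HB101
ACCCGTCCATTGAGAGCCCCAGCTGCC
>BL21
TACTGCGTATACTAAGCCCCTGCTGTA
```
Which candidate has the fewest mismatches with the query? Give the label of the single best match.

MG1655

Hamming distances to query — MG1655: 1; K12: 8; W3110: 4; HB101: 9; BL21: 4.
Smallest is MG1655 with 1 mismatch.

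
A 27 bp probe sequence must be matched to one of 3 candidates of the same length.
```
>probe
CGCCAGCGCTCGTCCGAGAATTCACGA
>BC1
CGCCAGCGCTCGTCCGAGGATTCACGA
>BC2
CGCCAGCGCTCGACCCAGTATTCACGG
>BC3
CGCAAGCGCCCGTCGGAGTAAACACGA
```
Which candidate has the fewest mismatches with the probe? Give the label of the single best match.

Hamming distances to probe — BC1: 1; BC2: 4; BC3: 6.
Smallest is BC1 with 1 mismatch.

BC1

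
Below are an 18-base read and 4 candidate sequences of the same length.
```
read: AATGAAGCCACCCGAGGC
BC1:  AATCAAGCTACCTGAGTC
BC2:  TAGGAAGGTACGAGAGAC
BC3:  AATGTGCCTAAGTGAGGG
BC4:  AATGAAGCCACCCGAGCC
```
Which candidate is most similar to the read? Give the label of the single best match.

BC4

BC1 differs at 4 positions; BC2 differs at 7 positions; BC3 differs at 8 positions; BC4 differs at 1 position. The closest is BC4.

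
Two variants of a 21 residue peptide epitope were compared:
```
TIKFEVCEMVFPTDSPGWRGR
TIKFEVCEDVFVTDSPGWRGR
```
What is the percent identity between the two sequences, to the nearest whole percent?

Mismatches at positions 9, 12 (1-based): 2 of 21.
Identical positions: 19/21 = 90.48% → 90%.

90%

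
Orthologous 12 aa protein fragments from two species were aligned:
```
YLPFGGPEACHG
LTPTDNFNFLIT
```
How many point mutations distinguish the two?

11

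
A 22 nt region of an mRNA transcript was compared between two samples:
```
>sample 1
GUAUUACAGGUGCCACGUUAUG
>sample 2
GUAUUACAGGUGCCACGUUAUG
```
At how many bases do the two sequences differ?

0

No positions differ; the sequences are identical.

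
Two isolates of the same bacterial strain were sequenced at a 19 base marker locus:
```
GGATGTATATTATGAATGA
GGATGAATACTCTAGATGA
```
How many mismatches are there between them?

Comparing position by position, 5 sites differ: 6 (T/A), 10 (T/C), 12 (A/C), 14 (G/A), 15 (A/G).

5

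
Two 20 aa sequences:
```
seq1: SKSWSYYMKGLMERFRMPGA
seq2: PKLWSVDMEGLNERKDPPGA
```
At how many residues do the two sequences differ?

Comparing position by position, 9 residues differ: 1 (S/P), 3 (S/L), 6 (Y/V), 7 (Y/D), 9 (K/E), 12 (M/N), 15 (F/K), 16 (R/D), 17 (M/P).

9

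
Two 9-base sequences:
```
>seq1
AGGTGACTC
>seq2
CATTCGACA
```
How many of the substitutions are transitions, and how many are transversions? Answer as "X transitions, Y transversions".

Transitions (purine↔purine or pyrimidine↔pyrimidine): 2 G→A, 6 A→G, 8 T→C.
Transversions (purine↔pyrimidine): 1 A→C, 3 G→T, 5 G→C, 7 C→A, 9 C→A.

3 transitions, 5 transversions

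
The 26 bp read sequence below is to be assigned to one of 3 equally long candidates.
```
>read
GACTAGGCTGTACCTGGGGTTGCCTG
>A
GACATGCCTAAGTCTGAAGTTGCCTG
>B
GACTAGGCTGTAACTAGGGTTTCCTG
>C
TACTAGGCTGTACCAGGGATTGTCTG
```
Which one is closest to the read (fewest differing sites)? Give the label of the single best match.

B

Hamming distances to read — A: 9; B: 3; C: 4.
Smallest is B with 3 mismatches.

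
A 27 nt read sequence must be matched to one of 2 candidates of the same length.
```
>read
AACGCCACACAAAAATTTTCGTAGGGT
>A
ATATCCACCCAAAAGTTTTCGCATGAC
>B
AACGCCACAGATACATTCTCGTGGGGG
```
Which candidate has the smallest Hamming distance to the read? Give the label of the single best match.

B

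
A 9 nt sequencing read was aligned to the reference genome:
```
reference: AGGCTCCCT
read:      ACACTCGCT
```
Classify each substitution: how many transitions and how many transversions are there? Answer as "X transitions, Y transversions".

1 transition, 2 transversions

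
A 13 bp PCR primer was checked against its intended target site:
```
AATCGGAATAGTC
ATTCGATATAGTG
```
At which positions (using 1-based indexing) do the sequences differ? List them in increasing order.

Differences at position 2 (A→T), position 6 (G→A), position 7 (A→T), position 13 (C→G).

2, 6, 7, 13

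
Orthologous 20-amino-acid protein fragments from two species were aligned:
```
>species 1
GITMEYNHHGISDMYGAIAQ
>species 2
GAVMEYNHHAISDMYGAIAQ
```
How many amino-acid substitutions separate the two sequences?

Mismatches (1-based): residue 2: I→A; residue 3: T→V; residue 10: G→A.

3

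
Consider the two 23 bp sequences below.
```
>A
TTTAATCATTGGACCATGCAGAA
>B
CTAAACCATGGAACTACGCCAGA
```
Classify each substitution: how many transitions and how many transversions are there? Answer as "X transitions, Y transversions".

Mismatches (1-based):
site 1: T→C (pyrimidine→pyrimidine, transition)
site 3: T→A (pyrimidine→purine, transversion)
site 6: T→C (pyrimidine→pyrimidine, transition)
site 10: T→G (pyrimidine→purine, transversion)
site 12: G→A (purine→purine, transition)
site 15: C→T (pyrimidine→pyrimidine, transition)
site 17: T→C (pyrimidine→pyrimidine, transition)
site 20: A→C (purine→pyrimidine, transversion)
site 21: G→A (purine→purine, transition)
site 22: A→G (purine→purine, transition)

7 transitions, 3 transversions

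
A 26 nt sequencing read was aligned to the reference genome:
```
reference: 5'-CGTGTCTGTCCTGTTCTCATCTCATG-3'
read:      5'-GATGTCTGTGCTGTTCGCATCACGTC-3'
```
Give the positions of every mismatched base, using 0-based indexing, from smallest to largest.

0, 1, 9, 16, 21, 23, 25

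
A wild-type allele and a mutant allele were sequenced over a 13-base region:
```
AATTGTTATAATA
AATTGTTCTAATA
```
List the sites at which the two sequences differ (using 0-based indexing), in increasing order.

7

Differences at site 7 (A→C).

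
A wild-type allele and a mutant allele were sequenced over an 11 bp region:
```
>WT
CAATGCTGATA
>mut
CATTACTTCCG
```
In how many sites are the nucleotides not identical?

The sequences differ at sites 3, 5, 8, 9, 10, 11 (1-based) — 6 in total.

6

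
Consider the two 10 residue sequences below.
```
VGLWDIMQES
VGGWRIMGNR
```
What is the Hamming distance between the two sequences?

5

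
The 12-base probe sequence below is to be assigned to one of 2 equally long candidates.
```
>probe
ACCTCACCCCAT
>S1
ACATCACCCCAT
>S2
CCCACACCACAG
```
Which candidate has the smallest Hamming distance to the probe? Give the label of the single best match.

S1

S1 differs at 1 site; S2 differs at 4 sites. The closest is S1.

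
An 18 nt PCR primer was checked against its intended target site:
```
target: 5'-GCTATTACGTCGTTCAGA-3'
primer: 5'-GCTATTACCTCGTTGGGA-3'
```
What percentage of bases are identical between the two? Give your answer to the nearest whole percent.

3 positions differ (9, 15, 16), so 15 of 18 match: 15/18 = 83.33%.

83%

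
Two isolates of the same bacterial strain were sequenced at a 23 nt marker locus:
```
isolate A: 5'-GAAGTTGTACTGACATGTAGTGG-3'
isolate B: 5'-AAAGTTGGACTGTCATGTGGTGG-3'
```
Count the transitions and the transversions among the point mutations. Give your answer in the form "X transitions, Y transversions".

Mismatches (1-based):
base 1: G→A (purine→purine, transition)
base 8: T→G (pyrimidine→purine, transversion)
base 13: A→T (purine→pyrimidine, transversion)
base 19: A→G (purine→purine, transition)

2 transitions, 2 transversions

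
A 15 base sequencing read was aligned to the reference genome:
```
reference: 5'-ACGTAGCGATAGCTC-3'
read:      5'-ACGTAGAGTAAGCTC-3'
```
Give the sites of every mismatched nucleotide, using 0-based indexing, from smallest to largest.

Scanning 0-based: 6: C/A; 8: A/T; 9: T/A.

6, 8, 9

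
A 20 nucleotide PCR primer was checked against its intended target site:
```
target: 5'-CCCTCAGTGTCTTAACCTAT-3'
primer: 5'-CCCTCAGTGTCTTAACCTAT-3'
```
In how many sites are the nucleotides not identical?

0

The two sequences are identical at every position.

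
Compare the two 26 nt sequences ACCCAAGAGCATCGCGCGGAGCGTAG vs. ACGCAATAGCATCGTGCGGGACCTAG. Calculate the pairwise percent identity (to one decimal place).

76.9%

Mismatches at positions 3, 7, 15, 20, 21, 23 (1-based): 6 of 26.
Identical positions: 20/26 = 76.92% → 76.9%.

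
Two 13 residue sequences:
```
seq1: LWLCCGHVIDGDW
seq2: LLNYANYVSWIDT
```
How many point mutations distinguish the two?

Comparing position by position, 10 residues differ: 2 (W/L), 3 (L/N), 4 (C/Y), 5 (C/A), 6 (G/N), 7 (H/Y), 9 (I/S), 10 (D/W), 11 (G/I), 13 (W/T).

10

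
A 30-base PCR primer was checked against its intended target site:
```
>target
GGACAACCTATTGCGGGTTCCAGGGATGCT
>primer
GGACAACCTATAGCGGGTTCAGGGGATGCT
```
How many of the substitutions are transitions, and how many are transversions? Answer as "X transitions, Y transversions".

Mismatches (1-based):
base 12: T→A (pyrimidine→purine, transversion)
base 21: C→A (pyrimidine→purine, transversion)
base 22: A→G (purine→purine, transition)

1 transition, 2 transversions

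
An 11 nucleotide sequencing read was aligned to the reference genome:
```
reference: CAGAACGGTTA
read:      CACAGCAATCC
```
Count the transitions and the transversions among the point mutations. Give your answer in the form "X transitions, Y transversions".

Transitions (purine↔purine or pyrimidine↔pyrimidine): 5 A→G, 7 G→A, 8 G→A, 10 T→C.
Transversions (purine↔pyrimidine): 3 G→C, 11 A→C.

4 transitions, 2 transversions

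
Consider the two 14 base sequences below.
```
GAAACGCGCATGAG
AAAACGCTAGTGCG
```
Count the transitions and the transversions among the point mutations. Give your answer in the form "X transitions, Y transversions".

2 transitions, 3 transversions

Mismatches (1-based):
site 1: G→A (purine→purine, transition)
site 8: G→T (purine→pyrimidine, transversion)
site 9: C→A (pyrimidine→purine, transversion)
site 10: A→G (purine→purine, transition)
site 13: A→C (purine→pyrimidine, transversion)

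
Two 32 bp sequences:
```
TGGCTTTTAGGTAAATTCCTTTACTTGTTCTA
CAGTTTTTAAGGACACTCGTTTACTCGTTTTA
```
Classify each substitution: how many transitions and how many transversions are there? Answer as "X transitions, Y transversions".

7 transitions, 3 transversions

Mismatches (1-based):
base 1: T→C (pyrimidine→pyrimidine, transition)
base 2: G→A (purine→purine, transition)
base 4: C→T (pyrimidine→pyrimidine, transition)
base 10: G→A (purine→purine, transition)
base 12: T→G (pyrimidine→purine, transversion)
base 14: A→C (purine→pyrimidine, transversion)
base 16: T→C (pyrimidine→pyrimidine, transition)
base 19: C→G (pyrimidine→purine, transversion)
base 26: T→C (pyrimidine→pyrimidine, transition)
base 30: C→T (pyrimidine→pyrimidine, transition)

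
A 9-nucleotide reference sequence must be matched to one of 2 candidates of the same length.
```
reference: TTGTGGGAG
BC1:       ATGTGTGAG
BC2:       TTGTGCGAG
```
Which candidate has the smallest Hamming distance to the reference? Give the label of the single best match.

BC2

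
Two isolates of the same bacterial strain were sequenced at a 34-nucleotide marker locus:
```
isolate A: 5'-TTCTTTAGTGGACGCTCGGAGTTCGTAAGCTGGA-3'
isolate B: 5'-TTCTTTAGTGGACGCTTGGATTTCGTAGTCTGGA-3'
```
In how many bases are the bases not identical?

The sequences differ at bases 17, 21, 28, 29 (1-based) — 4 in total.

4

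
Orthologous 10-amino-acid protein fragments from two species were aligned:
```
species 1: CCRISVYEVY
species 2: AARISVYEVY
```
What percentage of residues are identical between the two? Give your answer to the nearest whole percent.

80%

Mismatches at positions 1, 2 (1-based): 2 of 10.
Identical positions: 8/10 = 80% → 80%.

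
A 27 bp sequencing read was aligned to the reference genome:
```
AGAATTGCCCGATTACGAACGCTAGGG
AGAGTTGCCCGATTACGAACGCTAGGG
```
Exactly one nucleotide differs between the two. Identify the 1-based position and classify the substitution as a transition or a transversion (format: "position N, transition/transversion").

The sequences differ only at position 4: A→G (purine→purine), a transition.

position 4, transition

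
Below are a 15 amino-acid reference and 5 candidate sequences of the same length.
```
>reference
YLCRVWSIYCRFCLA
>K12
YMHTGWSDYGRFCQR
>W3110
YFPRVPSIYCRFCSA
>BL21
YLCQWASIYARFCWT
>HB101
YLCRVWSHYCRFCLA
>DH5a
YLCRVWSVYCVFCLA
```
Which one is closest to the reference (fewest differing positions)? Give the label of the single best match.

HB101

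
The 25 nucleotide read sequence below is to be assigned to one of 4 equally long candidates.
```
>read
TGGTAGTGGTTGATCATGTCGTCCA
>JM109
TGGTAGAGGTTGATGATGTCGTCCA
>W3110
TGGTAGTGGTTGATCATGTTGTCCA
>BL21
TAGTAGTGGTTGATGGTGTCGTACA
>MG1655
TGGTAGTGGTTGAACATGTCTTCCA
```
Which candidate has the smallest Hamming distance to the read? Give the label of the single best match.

W3110

Hamming distances to read — JM109: 2; W3110: 1; BL21: 4; MG1655: 2.
Smallest is W3110 with 1 mismatch.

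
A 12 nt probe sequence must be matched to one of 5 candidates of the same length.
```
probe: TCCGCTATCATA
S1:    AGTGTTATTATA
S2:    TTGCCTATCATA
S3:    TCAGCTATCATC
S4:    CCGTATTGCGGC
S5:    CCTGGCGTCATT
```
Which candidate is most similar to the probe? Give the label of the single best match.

S1 differs at 5 positions; S2 differs at 3 positions; S3 differs at 2 positions; S4 differs at 9 positions; S5 differs at 6 positions. The closest is S3.

S3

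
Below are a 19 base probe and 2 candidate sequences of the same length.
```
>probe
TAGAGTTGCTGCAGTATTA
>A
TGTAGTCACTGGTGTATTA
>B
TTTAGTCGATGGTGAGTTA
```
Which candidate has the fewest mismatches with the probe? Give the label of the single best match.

Hamming distances to probe — A: 6; B: 8.
Smallest is A with 6 mismatches.

A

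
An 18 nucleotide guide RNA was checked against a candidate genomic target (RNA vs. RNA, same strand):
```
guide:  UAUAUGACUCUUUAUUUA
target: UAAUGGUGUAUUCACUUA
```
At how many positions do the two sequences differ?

The sequences differ at positions 3, 4, 5, 7, 8, 10, 13, 15 (1-based) — 8 in total.

8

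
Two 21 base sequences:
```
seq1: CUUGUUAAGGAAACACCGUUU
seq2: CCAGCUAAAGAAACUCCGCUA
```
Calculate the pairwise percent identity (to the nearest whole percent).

67%

Mismatches at positions 2, 3, 5, 9, 15, 19, 21 (1-based): 7 of 21.
Identical positions: 14/21 = 66.67% → 67%.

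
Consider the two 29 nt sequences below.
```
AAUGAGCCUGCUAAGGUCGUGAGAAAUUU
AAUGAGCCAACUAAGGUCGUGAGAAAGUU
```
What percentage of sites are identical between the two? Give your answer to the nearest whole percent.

90%

3 positions differ (9, 10, 27), so 26 of 29 match: 26/29 = 89.66%.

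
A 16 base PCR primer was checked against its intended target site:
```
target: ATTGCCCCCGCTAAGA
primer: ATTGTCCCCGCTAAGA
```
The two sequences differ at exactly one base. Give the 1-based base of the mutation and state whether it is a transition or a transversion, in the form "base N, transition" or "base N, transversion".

base 5, transition

Base 5 changes C→T. C is a pyrimidine and T is a pyrimidine, so this is a transition.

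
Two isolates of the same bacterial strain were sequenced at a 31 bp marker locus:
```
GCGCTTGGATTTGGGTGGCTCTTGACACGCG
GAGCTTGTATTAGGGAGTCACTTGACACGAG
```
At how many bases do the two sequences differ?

7

Comparing position by position, 7 bases differ: 2 (C/A), 8 (G/T), 12 (T/A), 16 (T/A), 18 (G/T), 20 (T/A), 30 (C/A).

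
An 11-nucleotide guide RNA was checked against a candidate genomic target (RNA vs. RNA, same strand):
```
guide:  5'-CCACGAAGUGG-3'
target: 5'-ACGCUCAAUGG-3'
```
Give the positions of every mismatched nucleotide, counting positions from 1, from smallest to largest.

Scanning 1-based: 1: C/A; 3: A/G; 5: G/U; 6: A/C; 8: G/A.

1, 3, 5, 6, 8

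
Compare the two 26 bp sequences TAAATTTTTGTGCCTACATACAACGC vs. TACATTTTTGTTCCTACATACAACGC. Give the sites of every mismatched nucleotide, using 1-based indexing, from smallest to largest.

3, 12

Scanning 1-based: 3: A/C; 12: G/T.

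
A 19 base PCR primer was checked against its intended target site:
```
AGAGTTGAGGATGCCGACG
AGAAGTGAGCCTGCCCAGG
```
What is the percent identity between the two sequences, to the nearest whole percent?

68%

6 positions differ (4, 5, 10, 11, 16, 18), so 13 of 19 match: 13/19 = 68.42%.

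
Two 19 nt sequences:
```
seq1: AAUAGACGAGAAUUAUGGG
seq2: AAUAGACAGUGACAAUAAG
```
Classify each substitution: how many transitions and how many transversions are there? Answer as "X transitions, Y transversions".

Mismatches (1-based):
base 8: G→A (purine→purine, transition)
base 9: A→G (purine→purine, transition)
base 10: G→U (purine→pyrimidine, transversion)
base 11: A→G (purine→purine, transition)
base 13: U→C (pyrimidine→pyrimidine, transition)
base 14: U→A (pyrimidine→purine, transversion)
base 17: G→A (purine→purine, transition)
base 18: G→A (purine→purine, transition)

6 transitions, 2 transversions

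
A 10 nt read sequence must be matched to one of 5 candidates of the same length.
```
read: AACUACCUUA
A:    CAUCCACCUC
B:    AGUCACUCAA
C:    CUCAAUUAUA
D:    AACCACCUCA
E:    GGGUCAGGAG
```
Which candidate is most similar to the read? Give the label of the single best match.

D

A differs at 7 bases; B differs at 6 bases; C differs at 6 bases; D differs at 2 bases; E differs at 9 bases. The closest is D.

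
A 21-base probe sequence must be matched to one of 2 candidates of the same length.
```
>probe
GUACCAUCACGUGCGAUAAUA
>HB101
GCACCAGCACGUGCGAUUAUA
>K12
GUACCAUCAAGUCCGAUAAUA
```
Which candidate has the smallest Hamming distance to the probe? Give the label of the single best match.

K12

Hamming distances to probe — HB101: 3; K12: 2.
Smallest is K12 with 2 mismatches.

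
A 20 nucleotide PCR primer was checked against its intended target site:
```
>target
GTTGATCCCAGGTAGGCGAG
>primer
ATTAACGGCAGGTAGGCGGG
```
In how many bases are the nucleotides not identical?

6

The sequences differ at bases 1, 4, 6, 7, 8, 19 (1-based) — 6 in total.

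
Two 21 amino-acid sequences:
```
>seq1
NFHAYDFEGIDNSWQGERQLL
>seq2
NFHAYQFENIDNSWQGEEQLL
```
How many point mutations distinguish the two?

3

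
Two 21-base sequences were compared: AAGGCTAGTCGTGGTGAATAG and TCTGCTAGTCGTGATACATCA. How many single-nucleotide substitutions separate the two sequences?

8

The sequences differ at positions 1, 2, 3, 14, 16, 17, 20, 21 (1-based) — 8 in total.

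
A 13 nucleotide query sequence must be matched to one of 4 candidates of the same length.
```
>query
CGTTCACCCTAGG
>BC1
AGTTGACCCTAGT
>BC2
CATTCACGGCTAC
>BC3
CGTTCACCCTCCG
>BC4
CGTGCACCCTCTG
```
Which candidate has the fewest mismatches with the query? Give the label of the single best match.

BC3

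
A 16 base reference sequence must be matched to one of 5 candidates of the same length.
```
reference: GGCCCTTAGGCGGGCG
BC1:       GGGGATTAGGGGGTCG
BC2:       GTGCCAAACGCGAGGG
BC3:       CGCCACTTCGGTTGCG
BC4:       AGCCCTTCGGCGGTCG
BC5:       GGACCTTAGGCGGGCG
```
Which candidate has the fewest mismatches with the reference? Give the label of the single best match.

BC5

BC1 differs at 5 positions; BC2 differs at 7 positions; BC3 differs at 8 positions; BC4 differs at 3 positions; BC5 differs at 1 position. The closest is BC5.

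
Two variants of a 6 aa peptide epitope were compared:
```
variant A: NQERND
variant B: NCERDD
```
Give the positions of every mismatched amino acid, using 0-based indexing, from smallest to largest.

1, 4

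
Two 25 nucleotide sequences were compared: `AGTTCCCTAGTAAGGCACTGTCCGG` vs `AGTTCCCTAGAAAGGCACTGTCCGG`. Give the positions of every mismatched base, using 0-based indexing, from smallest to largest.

10

Differences at position 10 (T→A).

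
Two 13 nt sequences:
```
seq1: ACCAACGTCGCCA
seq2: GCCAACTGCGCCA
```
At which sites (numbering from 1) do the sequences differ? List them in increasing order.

1, 7, 8

Scanning 1-based: 1: A/G; 7: G/T; 8: T/G.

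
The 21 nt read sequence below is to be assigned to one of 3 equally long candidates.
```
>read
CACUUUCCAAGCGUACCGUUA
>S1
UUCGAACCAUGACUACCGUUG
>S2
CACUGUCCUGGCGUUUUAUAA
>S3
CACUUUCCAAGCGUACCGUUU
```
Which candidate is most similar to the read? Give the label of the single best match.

S3

S1 differs at 9 bases; S2 differs at 8 bases; S3 differs at 1 base. The closest is S3.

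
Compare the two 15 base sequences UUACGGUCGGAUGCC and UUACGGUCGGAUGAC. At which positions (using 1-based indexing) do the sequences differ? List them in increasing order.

14

Scanning 1-based: 14: C/A.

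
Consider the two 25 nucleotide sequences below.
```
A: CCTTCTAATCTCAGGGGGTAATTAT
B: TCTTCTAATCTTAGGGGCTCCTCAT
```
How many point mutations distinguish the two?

6

Mismatches (1-based): base 1: C→T; base 12: C→T; base 18: G→C; base 20: A→C; base 21: A→C; base 23: T→C.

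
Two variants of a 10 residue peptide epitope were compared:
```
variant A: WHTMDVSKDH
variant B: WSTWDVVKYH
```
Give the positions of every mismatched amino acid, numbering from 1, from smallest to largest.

Differences at position 2 (H→S), position 4 (M→W), position 7 (S→V), position 9 (D→Y).

2, 4, 7, 9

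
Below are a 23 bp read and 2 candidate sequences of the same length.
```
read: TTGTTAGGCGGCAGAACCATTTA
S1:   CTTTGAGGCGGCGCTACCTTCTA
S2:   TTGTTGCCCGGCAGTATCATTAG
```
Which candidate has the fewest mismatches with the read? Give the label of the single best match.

S2

S1 differs at 8 sites; S2 differs at 7 sites. The closest is S2.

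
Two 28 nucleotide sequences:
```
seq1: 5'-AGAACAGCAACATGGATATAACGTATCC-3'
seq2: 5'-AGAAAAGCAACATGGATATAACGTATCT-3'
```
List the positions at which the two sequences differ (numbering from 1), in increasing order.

Differences at position 5 (C→A), position 28 (C→T).

5, 28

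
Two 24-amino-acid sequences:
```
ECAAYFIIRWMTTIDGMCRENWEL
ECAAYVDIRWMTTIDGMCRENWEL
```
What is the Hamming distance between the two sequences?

2

Comparing position by position, 2 residues differ: 6 (F/V), 7 (I/D).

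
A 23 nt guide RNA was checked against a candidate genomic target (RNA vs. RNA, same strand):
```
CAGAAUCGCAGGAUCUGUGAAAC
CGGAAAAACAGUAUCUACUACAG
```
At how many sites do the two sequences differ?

10

Comparing position by position, 10 sites differ: 2 (A/G), 6 (U/A), 7 (C/A), 8 (G/A), 12 (G/U), 17 (G/A), 18 (U/C), 19 (G/U), 21 (A/C), 23 (C/G).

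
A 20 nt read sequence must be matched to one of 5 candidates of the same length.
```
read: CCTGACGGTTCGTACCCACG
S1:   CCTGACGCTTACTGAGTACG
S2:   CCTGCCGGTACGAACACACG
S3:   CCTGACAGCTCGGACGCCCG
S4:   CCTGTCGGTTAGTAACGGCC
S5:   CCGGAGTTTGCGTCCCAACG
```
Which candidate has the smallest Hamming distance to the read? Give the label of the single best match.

S1 differs at 7 bases; S2 differs at 4 bases; S3 differs at 5 bases; S4 differs at 6 bases; S5 differs at 7 bases. The closest is S2.

S2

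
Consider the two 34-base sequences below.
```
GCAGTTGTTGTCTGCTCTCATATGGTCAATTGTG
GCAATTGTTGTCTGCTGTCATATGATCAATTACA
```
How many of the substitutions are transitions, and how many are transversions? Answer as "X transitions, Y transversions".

5 transitions, 1 transversion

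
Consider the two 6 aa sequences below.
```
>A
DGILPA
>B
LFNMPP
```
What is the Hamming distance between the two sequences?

5

The sequences differ at residues 1, 2, 3, 4, 6 (1-based) — 5 in total.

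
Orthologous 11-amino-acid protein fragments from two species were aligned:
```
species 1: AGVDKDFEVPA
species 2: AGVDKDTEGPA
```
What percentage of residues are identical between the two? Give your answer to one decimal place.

Mismatches at positions 7, 9 (1-based): 2 of 11.
Identical positions: 9/11 = 81.82% → 81.8%.

81.8%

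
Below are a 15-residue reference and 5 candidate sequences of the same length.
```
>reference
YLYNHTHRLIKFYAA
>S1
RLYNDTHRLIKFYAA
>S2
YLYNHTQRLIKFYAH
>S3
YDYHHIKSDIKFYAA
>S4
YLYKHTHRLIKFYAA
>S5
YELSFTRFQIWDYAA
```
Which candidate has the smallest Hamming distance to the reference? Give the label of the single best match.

S4

S1 differs at 2 positions; S2 differs at 2 positions; S3 differs at 6 positions; S4 differs at 1 position; S5 differs at 9 positions. The closest is S4.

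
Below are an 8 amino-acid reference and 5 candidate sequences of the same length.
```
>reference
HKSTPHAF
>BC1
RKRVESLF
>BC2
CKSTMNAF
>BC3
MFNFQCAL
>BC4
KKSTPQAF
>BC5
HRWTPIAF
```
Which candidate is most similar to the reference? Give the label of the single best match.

BC4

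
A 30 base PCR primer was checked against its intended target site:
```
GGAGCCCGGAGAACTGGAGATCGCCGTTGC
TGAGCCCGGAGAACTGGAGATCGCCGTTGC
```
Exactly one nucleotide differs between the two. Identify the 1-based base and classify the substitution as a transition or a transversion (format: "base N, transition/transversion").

The sequences differ only at base 1: G→T (purine→pyrimidine), a transversion.

base 1, transversion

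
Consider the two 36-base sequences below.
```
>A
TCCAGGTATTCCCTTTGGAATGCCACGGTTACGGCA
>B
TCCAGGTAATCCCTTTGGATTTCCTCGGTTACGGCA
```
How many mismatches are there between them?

Mismatches (1-based): site 9: T→A; site 20: A→T; site 22: G→T; site 25: A→T.

4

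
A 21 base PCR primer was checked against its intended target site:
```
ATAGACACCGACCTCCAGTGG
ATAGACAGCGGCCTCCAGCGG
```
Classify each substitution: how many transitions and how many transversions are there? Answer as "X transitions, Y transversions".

Transitions (purine↔purine or pyrimidine↔pyrimidine): 11 A→G, 19 T→C.
Transversions (purine↔pyrimidine): 8 C→G.

2 transitions, 1 transversion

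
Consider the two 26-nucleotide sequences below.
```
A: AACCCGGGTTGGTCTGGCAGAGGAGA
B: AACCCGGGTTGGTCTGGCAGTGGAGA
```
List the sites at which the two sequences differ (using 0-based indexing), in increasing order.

Differences at site 20 (A→T).

20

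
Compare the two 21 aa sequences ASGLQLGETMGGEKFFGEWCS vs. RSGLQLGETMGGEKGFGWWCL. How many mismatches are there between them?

Mismatches (1-based): residue 1: A→R; residue 15: F→G; residue 18: E→W; residue 21: S→L.

4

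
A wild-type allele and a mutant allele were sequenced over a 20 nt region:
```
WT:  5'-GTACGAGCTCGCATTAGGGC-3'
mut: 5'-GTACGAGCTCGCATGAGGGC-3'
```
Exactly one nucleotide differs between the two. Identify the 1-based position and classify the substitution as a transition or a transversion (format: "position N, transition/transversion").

The sequences differ only at position 15: T→G (pyrimidine→purine), a transversion.

position 15, transversion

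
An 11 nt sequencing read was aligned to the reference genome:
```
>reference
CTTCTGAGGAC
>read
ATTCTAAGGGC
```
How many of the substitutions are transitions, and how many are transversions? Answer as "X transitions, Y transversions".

Mismatches (1-based):
site 1: C→A (pyrimidine→purine, transversion)
site 6: G→A (purine→purine, transition)
site 10: A→G (purine→purine, transition)

2 transitions, 1 transversion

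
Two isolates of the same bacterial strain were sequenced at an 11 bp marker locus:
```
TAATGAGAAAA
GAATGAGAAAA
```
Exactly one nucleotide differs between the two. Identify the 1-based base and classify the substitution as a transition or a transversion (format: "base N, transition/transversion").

The sequences differ only at base 1: T→G (pyrimidine→purine), a transversion.

base 1, transversion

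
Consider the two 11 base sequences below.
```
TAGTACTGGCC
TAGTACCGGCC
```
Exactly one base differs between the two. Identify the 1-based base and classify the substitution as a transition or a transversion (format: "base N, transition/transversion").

The sequences differ only at base 7: T→C (pyrimidine→pyrimidine), a transition.

base 7, transition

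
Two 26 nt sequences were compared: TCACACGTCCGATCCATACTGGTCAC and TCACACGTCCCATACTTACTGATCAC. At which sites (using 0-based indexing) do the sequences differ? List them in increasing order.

10, 13, 15, 21

Differences at site 10 (G→C), site 13 (C→A), site 15 (A→T), site 21 (G→A).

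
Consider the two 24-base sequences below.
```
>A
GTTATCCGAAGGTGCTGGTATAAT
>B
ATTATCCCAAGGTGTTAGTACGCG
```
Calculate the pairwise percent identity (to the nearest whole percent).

67%

Mismatches at positions 1, 8, 15, 17, 21, 22, 23, 24 (1-based): 8 of 24.
Identical positions: 16/24 = 66.67% → 67%.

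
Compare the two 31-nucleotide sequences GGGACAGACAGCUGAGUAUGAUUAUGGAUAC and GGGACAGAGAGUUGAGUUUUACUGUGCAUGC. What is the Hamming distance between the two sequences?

The sequences differ at positions 9, 12, 18, 20, 22, 24, 27, 30 (1-based) — 8 in total.

8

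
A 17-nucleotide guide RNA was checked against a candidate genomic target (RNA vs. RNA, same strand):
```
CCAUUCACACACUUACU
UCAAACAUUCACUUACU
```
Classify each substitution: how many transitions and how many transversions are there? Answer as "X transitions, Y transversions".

Transitions (purine↔purine or pyrimidine↔pyrimidine): 1 C→U, 8 C→U.
Transversions (purine↔pyrimidine): 4 U→A, 5 U→A, 9 A→U.

2 transitions, 3 transversions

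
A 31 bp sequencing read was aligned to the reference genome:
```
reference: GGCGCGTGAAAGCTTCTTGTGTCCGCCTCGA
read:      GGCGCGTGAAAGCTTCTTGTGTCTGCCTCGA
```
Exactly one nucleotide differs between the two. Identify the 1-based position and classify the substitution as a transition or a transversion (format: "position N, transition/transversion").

position 24, transition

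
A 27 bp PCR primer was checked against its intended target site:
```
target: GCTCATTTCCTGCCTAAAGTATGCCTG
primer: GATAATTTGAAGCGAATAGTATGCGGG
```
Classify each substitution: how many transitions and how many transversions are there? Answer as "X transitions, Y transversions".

0 transitions, 10 transversions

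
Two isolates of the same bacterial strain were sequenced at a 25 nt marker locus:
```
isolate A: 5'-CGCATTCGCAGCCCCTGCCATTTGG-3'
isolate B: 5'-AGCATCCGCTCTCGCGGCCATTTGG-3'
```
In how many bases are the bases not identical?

Mismatches (1-based): base 1: C→A; base 6: T→C; base 10: A→T; base 11: G→C; base 12: C→T; base 14: C→G; base 16: T→G.

7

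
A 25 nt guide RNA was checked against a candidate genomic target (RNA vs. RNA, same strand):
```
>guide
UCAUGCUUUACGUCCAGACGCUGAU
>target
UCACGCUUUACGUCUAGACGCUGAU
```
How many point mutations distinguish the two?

Comparing position by position, 2 positions differ: 4 (U/C), 15 (C/U).

2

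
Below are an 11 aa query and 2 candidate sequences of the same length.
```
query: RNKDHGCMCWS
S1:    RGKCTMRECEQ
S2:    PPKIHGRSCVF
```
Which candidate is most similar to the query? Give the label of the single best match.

S2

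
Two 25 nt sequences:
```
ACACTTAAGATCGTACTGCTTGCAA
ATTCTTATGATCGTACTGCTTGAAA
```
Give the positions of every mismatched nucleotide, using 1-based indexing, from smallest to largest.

2, 3, 8, 23

Differences at position 2 (C→T), position 3 (A→T), position 8 (A→T), position 23 (C→A).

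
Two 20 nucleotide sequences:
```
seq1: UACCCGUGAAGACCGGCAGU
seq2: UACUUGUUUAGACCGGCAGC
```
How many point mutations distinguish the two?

5

The sequences differ at positions 4, 5, 8, 9, 20 (1-based) — 5 in total.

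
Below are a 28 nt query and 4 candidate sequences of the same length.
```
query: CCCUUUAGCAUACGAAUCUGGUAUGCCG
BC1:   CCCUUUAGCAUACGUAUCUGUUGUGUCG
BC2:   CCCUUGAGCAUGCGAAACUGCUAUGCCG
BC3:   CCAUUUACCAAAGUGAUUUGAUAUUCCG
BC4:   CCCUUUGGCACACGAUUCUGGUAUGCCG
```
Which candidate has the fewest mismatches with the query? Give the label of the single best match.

BC1 differs at 4 bases; BC2 differs at 4 bases; BC3 differs at 9 bases; BC4 differs at 3 bases. The closest is BC4.

BC4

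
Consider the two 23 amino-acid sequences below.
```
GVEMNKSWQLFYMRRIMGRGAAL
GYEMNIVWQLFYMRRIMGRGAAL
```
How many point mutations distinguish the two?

Comparing position by position, 3 residues differ: 2 (V/Y), 6 (K/I), 7 (S/V).

3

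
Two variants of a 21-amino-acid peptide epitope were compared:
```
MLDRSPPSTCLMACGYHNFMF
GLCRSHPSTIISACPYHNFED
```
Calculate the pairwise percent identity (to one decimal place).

9 positions differ (1, 3, 6, 10, 11, 12, 15, 20, 21), so 12 of 21 match: 12/21 = 57.14%.

57.1%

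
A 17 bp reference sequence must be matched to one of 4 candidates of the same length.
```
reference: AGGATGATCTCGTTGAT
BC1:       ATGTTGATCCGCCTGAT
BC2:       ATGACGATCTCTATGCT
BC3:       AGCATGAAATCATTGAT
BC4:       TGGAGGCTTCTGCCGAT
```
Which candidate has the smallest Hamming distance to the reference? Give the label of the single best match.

BC1 differs at 6 sites; BC2 differs at 5 sites; BC3 differs at 4 sites; BC4 differs at 8 sites. The closest is BC3.

BC3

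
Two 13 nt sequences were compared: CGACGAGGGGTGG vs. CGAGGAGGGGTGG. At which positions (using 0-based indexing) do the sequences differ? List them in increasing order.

3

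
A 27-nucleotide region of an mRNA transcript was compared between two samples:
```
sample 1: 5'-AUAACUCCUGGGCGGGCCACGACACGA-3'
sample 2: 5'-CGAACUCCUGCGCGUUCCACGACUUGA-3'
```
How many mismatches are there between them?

7

The sequences differ at sites 1, 2, 11, 15, 16, 24, 25 (1-based) — 7 in total.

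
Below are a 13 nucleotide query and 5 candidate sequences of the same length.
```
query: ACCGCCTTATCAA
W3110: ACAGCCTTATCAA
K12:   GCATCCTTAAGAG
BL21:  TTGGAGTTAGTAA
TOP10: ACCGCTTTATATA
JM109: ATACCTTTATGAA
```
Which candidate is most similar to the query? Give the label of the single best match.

W3110

Hamming distances to query — W3110: 1; K12: 6; BL21: 7; TOP10: 3; JM109: 5.
Smallest is W3110 with 1 mismatch.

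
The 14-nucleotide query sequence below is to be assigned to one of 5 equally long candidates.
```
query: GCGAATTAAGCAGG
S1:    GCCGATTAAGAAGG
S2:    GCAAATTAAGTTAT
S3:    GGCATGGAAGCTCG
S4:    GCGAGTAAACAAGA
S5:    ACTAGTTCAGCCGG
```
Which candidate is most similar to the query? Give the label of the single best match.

Hamming distances to query — S1: 3; S2: 5; S3: 7; S4: 5; S5: 5.
Smallest is S1 with 3 mismatches.

S1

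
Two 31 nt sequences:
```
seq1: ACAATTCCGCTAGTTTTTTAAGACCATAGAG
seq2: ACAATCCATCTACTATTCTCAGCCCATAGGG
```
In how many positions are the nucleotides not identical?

9

The sequences differ at positions 6, 8, 9, 13, 15, 18, 20, 23, 30 (1-based) — 9 in total.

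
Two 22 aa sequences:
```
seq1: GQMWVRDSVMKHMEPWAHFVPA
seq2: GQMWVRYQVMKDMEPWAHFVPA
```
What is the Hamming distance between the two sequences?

Comparing position by position, 3 positions differ: 7 (D/Y), 8 (S/Q), 12 (H/D).

3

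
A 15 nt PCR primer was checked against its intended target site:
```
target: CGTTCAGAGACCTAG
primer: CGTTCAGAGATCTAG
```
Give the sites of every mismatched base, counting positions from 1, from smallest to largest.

11

Scanning 1-based: 11: C/T.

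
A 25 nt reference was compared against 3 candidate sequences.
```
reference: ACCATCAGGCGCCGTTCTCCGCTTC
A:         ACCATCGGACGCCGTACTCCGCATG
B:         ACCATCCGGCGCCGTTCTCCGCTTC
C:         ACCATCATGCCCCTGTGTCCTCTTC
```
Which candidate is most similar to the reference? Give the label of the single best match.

A differs at 5 positions; B differs at 1 position; C differs at 6 positions. The closest is B.

B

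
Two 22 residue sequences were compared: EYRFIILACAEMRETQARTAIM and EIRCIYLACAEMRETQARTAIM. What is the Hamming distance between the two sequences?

3

Comparing position by position, 3 positions differ: 2 (Y/I), 4 (F/C), 6 (I/Y).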